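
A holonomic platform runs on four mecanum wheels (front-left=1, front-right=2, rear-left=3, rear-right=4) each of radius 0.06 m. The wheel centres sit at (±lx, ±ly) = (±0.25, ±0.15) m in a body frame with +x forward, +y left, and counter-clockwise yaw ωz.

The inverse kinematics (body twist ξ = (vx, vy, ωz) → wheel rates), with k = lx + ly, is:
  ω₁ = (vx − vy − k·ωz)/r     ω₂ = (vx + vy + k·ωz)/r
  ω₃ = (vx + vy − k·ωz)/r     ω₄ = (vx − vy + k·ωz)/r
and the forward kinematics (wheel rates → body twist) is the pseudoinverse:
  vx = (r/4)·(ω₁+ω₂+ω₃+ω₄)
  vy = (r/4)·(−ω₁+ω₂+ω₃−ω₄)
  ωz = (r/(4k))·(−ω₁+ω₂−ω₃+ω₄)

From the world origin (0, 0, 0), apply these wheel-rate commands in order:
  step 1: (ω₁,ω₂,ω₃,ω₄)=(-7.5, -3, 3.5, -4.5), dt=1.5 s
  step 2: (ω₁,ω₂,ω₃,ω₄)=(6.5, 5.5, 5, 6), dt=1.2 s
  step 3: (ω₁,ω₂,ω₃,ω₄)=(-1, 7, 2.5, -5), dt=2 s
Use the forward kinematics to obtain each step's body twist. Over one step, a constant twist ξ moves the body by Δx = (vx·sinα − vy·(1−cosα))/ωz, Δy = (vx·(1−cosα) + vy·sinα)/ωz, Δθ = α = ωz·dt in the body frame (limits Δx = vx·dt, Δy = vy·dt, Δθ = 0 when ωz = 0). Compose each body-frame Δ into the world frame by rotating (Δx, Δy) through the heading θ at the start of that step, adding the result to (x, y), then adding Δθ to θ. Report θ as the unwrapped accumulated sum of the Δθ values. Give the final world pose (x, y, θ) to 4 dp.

(0.3552, 0.6276, -0.1594)

step 1: ξ=(vx,vy,ωz)=(-0.1725, 0.1875, -0.1312), dt=1.5 → body Δ=(-0.2295, 0.3048, -0.1969) → world pose (-0.2295, 0.3048, -0.1969)
step 2: ξ=(vx,vy,ωz)=(0.3450, -0.0300, 0.0000), dt=1.2 → body Δ=(0.4140, -0.0360, 0.0000) → world pose (0.1695, 0.1885, -0.1969)
step 3: ξ=(vx,vy,ωz)=(0.0525, 0.2325, 0.0188), dt=2.0 → body Δ=(0.0963, 0.4669, 0.0375) → world pose (0.3552, 0.6276, -0.1594)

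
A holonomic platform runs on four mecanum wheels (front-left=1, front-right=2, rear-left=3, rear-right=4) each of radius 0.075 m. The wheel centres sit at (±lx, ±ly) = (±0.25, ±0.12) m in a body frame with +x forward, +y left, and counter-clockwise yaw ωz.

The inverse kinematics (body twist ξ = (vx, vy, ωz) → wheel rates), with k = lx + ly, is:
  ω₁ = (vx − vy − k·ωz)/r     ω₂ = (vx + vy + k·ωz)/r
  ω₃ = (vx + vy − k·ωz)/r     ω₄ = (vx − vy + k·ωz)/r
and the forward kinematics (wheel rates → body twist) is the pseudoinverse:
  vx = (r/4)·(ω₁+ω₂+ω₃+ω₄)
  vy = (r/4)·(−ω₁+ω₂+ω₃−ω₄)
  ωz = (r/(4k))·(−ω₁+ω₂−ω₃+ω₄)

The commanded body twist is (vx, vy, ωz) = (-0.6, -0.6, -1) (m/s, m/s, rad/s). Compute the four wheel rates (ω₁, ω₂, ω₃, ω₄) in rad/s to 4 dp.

k = lx + ly = 0.25 + 0.12 = 0.3700;  k·ωz = 0.3700·-1 = -0.3700
ω₁ (FL) = (vx − vy − k·ωz)/r = 0.3700/0.075 = 4.9333
ω₂ (FR) = (vx + vy + k·ωz)/r = -1.5700/0.075 = -20.9333
ω₃ (RL) = (vx + vy − k·ωz)/r = -0.8300/0.075 = -11.0667
ω₄ (RR) = (vx − vy + k·ωz)/r = -0.3700/0.075 = -4.9333

(4.9333, -20.9333, -11.0667, -4.9333)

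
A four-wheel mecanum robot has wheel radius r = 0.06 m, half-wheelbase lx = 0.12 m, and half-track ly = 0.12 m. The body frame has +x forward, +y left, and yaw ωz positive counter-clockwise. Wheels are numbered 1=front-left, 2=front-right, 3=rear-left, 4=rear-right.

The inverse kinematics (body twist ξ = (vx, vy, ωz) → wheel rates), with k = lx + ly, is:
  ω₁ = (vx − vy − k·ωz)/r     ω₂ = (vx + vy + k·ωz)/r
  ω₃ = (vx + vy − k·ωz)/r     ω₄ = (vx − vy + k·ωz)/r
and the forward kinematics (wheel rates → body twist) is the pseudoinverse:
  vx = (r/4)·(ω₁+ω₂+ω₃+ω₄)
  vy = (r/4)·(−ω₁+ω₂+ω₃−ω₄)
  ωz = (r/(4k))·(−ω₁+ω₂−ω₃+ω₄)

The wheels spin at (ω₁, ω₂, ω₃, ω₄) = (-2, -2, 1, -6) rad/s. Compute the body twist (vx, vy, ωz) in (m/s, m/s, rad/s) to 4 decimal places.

(-0.1350, 0.1050, -0.4375)

k = lx + ly = 0.12 + 0.12 = 0.2400
ω₁+ω₂+ω₃+ω₄ = -9.0000  →  vx = (0.06/4)·-9.0000 = -0.1350
−ω₁+ω₂+ω₃−ω₄ = 7.0000  →  vy = (0.06/4)·7.0000 = 0.1050
−ω₁+ω₂−ω₃+ω₄ = -7.0000  →  ωz = (0.06/0.9600)·-7.0000 = -0.4375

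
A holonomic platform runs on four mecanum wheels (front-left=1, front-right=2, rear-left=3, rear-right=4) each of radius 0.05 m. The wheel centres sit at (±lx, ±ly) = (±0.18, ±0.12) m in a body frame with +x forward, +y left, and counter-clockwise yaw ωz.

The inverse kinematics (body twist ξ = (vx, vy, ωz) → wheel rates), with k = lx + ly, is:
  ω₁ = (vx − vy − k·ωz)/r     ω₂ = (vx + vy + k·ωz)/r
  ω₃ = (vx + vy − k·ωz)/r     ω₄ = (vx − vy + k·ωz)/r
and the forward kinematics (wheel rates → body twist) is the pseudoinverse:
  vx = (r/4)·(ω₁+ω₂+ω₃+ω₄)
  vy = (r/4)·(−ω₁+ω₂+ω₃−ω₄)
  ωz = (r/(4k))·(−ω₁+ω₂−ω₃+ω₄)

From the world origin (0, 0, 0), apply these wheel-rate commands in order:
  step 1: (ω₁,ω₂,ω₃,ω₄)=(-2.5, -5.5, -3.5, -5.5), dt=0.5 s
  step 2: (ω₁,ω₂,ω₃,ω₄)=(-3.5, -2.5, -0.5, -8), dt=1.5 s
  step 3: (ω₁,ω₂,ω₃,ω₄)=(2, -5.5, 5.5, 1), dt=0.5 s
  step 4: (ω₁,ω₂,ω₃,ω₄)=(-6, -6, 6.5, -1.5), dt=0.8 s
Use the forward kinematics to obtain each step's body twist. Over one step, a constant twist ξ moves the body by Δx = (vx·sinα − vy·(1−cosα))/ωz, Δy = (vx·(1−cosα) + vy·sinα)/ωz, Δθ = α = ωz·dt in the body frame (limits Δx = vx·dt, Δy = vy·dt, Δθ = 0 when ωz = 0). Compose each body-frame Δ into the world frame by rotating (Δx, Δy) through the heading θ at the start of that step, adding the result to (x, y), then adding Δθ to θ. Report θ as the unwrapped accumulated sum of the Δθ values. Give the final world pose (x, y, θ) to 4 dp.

step 1: ξ=(vx,vy,ωz)=(-0.2125, -0.0125, -0.2083), dt=0.5 → body Δ=(-0.1064, -0.0007, -0.1042) → world pose (-0.1064, -0.0007, -0.1042)
step 2: ξ=(vx,vy,ωz)=(-0.1813, 0.1063, -0.2708), dt=1.5 → body Δ=(-0.2325, 0.2095, -0.4063) → world pose (-0.3159, 0.2318, -0.5104)
step 3: ξ=(vx,vy,ωz)=(0.0375, -0.0375, -0.5000), dt=0.5 → body Δ=(0.0162, -0.0209, -0.2500) → world pose (-0.3119, 0.2057, -0.7604)
step 4: ξ=(vx,vy,ωz)=(-0.0875, 0.1000, -0.3333), dt=0.8 → body Δ=(-0.0586, 0.0883, -0.2667) → world pose (-0.2935, 0.3100, -1.0271)

(-0.2935, 0.3100, -1.0271)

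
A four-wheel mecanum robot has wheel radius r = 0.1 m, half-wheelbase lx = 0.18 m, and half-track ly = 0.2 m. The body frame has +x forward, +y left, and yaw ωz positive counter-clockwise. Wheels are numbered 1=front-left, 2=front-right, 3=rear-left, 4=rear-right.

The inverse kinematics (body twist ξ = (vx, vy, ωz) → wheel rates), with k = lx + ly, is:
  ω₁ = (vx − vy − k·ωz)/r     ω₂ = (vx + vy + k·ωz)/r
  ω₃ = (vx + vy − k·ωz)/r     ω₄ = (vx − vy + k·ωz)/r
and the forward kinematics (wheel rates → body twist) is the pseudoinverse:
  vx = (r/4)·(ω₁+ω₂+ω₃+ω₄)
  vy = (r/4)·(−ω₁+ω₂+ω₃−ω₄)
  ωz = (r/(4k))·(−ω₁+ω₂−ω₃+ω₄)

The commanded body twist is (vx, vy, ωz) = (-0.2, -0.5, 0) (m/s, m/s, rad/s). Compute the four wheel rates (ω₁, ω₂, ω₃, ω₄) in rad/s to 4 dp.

(3.0000, -7.0000, -7.0000, 3.0000)

k = lx + ly = 0.18 + 0.2 = 0.3800;  k·ωz = 0.3800·0 = 0.0000
ω₁ (FL) = (vx − vy − k·ωz)/r = 0.3000/0.1 = 3.0000
ω₂ (FR) = (vx + vy + k·ωz)/r = -0.7000/0.1 = -7.0000
ω₃ (RL) = (vx + vy − k·ωz)/r = -0.7000/0.1 = -7.0000
ω₄ (RR) = (vx − vy + k·ωz)/r = 0.3000/0.1 = 3.0000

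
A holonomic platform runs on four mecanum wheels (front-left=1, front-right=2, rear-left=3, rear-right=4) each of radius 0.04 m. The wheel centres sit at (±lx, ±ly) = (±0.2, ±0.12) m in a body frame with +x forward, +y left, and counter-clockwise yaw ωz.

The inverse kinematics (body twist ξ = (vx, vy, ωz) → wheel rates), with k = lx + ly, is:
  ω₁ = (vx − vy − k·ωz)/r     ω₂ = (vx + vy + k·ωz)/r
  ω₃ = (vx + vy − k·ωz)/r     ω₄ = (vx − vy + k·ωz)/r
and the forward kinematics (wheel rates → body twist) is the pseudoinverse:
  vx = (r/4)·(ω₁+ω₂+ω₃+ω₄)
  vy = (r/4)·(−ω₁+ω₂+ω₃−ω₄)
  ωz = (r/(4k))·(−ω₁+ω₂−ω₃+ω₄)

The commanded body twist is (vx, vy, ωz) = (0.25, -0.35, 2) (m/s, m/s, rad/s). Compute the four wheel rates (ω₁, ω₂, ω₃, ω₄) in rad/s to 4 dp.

(-1.0000, 13.5000, -18.5000, 31.0000)

k = lx + ly = 0.2 + 0.12 = 0.3200;  k·ωz = 0.3200·2 = 0.6400
ω₁ (FL) = (vx − vy − k·ωz)/r = -0.0400/0.04 = -1.0000
ω₂ (FR) = (vx + vy + k·ωz)/r = 0.5400/0.04 = 13.5000
ω₃ (RL) = (vx + vy − k·ωz)/r = -0.7400/0.04 = -18.5000
ω₄ (RR) = (vx − vy + k·ωz)/r = 1.2400/0.04 = 31.0000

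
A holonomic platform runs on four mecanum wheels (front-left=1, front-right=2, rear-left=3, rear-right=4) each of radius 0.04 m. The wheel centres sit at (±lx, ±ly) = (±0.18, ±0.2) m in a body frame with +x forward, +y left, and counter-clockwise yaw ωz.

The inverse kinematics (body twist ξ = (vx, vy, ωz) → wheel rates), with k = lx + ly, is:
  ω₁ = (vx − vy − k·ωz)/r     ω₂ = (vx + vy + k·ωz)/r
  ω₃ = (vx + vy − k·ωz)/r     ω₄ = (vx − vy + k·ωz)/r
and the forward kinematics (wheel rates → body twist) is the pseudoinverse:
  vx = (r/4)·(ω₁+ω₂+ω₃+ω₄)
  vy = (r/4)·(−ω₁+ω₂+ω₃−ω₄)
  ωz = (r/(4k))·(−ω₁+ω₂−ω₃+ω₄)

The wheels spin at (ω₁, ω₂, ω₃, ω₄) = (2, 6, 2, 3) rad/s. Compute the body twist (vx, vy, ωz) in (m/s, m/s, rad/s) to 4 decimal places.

(0.1300, 0.0300, 0.1316)

k = lx + ly = 0.18 + 0.2 = 0.3800
ω₁+ω₂+ω₃+ω₄ = 13.0000  →  vx = (0.04/4)·13.0000 = 0.1300
−ω₁+ω₂+ω₃−ω₄ = 3.0000  →  vy = (0.04/4)·3.0000 = 0.0300
−ω₁+ω₂−ω₃+ω₄ = 5.0000  →  ωz = (0.04/1.5200)·5.0000 = 0.1316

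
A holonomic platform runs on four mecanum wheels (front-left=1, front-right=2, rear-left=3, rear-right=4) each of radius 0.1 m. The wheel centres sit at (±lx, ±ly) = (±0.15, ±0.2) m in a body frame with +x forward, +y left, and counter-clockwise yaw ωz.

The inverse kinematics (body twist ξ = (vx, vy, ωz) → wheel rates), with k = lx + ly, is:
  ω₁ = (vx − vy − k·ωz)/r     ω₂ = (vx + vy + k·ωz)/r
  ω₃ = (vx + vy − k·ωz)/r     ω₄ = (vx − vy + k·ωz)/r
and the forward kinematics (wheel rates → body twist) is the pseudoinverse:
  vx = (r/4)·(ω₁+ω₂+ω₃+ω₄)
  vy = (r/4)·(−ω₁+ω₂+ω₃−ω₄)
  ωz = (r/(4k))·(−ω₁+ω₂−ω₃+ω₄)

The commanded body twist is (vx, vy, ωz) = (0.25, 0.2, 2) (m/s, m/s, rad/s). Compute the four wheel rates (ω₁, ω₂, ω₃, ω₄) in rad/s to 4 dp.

(-6.5000, 11.5000, -2.5000, 7.5000)

k = lx + ly = 0.15 + 0.2 = 0.3500;  k·ωz = 0.3500·2 = 0.7000
ω₁ (FL) = (vx − vy − k·ωz)/r = -0.6500/0.1 = -6.5000
ω₂ (FR) = (vx + vy + k·ωz)/r = 1.1500/0.1 = 11.5000
ω₃ (RL) = (vx + vy − k·ωz)/r = -0.2500/0.1 = -2.5000
ω₄ (RR) = (vx − vy + k·ωz)/r = 0.7500/0.1 = 7.5000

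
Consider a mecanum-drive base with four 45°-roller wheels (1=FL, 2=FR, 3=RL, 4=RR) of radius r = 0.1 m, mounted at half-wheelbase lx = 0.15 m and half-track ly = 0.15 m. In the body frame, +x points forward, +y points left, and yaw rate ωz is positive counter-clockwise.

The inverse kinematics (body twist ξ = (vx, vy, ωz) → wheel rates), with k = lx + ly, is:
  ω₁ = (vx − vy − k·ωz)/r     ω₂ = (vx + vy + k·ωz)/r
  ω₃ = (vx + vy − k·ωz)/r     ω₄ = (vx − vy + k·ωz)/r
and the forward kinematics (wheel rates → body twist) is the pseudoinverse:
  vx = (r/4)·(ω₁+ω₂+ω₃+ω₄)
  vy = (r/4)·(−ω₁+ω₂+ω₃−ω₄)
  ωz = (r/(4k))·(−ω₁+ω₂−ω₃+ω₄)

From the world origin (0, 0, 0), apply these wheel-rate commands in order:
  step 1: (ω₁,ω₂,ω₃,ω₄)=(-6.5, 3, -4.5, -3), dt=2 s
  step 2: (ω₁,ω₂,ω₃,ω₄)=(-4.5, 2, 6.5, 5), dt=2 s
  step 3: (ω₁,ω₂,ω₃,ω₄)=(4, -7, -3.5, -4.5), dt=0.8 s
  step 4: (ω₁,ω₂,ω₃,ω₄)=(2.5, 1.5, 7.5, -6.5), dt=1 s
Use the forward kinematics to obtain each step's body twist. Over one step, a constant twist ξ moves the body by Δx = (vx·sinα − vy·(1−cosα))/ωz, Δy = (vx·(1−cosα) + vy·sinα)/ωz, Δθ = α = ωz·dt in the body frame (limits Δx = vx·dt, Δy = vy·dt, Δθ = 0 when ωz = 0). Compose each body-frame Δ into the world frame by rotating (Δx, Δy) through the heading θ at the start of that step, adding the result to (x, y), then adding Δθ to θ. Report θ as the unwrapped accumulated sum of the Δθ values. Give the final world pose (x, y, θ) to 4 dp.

step 1: ξ=(vx,vy,ωz)=(-0.2750, 0.2000, 0.9167), dt=2.0 → body Δ=(-0.5645, -0.1672, 1.8333) → world pose (-0.5645, -0.1672, 1.8333)
step 2: ξ=(vx,vy,ωz)=(0.2250, 0.2000, 0.4167), dt=2.0 → body Δ=(0.2425, 0.5322, 0.8333) → world pose (-1.1414, -0.0711, 2.6667)
step 3: ξ=(vx,vy,ωz)=(-0.2750, -0.2500, -1.0000), dt=0.8 → body Δ=(-0.2731, -0.0959, -0.8000) → world pose (-0.8547, -0.1107, 1.8667)
step 4: ξ=(vx,vy,ωz)=(0.1250, 0.3250, -1.2500), dt=1.0 → body Δ=(0.2729, 0.1783, -1.2500) → world pose (-1.1048, 0.0984, 0.6167)

(-1.1048, 0.0984, 0.6167)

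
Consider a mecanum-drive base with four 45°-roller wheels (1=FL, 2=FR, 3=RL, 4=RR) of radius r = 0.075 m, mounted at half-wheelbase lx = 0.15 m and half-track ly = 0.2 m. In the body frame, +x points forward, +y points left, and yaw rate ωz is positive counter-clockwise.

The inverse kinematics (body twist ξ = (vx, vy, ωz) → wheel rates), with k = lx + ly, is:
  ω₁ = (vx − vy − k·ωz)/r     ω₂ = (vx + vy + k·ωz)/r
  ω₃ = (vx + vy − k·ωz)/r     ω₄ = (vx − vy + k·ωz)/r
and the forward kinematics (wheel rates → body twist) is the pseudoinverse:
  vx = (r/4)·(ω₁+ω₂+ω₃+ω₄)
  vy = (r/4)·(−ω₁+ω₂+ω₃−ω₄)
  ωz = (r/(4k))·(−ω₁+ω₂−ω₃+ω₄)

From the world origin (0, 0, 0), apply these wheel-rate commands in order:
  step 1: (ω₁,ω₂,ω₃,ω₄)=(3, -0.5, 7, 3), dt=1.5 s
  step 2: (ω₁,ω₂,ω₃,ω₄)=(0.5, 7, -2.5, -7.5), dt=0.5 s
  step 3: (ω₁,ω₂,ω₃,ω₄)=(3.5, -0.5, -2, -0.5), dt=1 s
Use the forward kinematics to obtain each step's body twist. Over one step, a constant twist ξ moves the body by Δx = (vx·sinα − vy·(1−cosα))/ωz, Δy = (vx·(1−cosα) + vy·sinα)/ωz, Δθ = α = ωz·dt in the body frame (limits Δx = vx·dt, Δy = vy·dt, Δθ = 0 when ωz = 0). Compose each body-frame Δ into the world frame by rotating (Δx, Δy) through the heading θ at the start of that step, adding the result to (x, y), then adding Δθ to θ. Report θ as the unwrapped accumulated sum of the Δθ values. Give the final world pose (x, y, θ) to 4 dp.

(0.3214, -0.0754, -0.6964)

step 1: ξ=(vx,vy,ωz)=(0.2344, 0.0094, -0.4018), dt=1.5 → body Δ=(0.3348, -0.0895, -0.6027) → world pose (0.3348, -0.0895, -0.6027)
step 2: ξ=(vx,vy,ωz)=(-0.0469, 0.2156, 0.0804), dt=0.5 → body Δ=(-0.0256, 0.1073, 0.0402) → world pose (0.3745, 0.0134, -0.5625)
step 3: ξ=(vx,vy,ωz)=(0.0094, -0.1031, -0.1339), dt=1.0 → body Δ=(0.0025, -0.1034, -0.1339) → world pose (0.3214, -0.0754, -0.6964)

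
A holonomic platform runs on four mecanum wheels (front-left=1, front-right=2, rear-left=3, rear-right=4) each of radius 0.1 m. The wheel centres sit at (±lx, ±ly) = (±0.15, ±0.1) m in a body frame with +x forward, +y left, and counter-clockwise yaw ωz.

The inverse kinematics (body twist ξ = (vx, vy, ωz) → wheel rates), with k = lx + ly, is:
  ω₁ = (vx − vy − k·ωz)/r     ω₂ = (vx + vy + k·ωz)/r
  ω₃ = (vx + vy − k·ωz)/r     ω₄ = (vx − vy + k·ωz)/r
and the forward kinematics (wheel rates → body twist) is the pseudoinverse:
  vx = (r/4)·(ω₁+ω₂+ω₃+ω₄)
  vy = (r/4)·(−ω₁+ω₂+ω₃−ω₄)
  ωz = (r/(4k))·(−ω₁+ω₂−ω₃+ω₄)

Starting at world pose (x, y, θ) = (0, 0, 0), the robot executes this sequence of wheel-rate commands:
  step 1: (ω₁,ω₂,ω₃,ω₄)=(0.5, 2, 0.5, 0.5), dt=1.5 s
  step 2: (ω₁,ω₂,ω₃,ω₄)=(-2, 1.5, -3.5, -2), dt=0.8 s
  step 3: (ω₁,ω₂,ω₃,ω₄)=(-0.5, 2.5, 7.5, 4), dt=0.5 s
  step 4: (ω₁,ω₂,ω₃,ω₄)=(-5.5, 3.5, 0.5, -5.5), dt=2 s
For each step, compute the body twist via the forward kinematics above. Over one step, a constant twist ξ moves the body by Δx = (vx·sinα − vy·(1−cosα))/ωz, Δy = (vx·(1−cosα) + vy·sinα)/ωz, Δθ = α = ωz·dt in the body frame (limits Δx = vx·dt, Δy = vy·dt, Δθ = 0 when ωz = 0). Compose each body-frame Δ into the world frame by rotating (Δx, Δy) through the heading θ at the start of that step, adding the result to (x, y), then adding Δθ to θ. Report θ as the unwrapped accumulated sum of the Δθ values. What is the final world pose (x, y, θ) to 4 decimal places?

step 1: ξ=(vx,vy,ωz)=(0.0875, 0.0375, 0.1500), dt=1.5 → body Δ=(0.1238, 0.0705, 0.2250) → world pose (0.1238, 0.0705, 0.2250)
step 2: ξ=(vx,vy,ωz)=(-0.1500, 0.0500, 0.5000), dt=0.8 → body Δ=(-0.1247, 0.0153, 0.4000) → world pose (-0.0011, 0.0575, 0.6250)
step 3: ξ=(vx,vy,ωz)=(0.3375, 0.1625, -0.0500), dt=0.5 → body Δ=(0.1697, 0.0791, -0.0250) → world pose (0.0902, 0.2210, 0.6000)
step 4: ξ=(vx,vy,ωz)=(-0.1750, 0.3750, 0.3000), dt=2.0 → body Δ=(-0.5477, 0.6039, 0.6000) → world pose (-0.7028, 0.4102, 1.2000)

(-0.7028, 0.4102, 1.2000)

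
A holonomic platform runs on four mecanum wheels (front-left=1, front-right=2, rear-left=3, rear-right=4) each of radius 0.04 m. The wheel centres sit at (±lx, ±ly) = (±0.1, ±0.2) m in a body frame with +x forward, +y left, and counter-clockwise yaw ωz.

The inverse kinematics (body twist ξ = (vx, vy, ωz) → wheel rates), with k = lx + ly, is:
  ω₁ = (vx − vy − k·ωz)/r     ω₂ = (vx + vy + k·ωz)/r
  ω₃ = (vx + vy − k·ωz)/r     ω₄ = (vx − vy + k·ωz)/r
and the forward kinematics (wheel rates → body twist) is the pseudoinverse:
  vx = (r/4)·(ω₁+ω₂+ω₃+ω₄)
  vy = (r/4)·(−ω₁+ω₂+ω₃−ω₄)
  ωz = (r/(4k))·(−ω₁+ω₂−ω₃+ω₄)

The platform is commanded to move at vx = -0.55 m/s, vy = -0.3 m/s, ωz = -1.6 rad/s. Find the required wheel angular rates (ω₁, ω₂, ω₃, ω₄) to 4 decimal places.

(5.7500, -33.2500, -9.2500, -18.2500)

k = lx + ly = 0.1 + 0.2 = 0.3000;  k·ωz = 0.3000·-1.6 = -0.4800
ω₁ (FL) = (vx − vy − k·ωz)/r = 0.2300/0.04 = 5.7500
ω₂ (FR) = (vx + vy + k·ωz)/r = -1.3300/0.04 = -33.2500
ω₃ (RL) = (vx + vy − k·ωz)/r = -0.3700/0.04 = -9.2500
ω₄ (RR) = (vx − vy + k·ωz)/r = -0.7300/0.04 = -18.2500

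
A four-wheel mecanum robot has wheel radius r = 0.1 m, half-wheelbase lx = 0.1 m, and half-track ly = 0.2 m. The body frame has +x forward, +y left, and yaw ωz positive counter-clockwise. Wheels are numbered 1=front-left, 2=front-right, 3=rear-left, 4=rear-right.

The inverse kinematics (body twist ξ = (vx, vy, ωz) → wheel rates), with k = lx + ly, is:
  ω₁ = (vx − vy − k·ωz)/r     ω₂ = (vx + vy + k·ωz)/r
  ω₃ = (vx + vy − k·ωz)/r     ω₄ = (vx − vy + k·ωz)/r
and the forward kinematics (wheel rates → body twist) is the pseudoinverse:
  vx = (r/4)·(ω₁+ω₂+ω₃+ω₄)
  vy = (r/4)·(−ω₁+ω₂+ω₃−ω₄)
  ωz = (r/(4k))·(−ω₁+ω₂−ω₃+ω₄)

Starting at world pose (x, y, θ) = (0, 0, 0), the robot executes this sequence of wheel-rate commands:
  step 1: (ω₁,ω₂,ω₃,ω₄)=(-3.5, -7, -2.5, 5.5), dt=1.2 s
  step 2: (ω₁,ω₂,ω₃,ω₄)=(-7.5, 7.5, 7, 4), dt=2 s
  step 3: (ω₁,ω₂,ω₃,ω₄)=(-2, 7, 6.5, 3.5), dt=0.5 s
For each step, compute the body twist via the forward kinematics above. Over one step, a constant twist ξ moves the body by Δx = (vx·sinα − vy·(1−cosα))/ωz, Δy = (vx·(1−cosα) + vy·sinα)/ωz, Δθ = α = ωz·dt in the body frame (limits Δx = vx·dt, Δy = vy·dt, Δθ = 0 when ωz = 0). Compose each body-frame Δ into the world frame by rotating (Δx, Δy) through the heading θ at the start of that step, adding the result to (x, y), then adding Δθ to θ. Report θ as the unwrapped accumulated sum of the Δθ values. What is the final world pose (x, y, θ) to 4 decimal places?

(-1.0753, 0.1416, 2.7000)

step 1: ξ=(vx,vy,ωz)=(-0.1875, -0.2875, 0.3750), dt=1.2 → body Δ=(-0.1412, -0.3833, 0.4500) → world pose (-0.1412, -0.3833, 0.4500)
step 2: ξ=(vx,vy,ωz)=(0.2750, 0.4500, 1.0000), dt=2.0 → body Δ=(-0.3872, 0.7986, 2.0000) → world pose (-0.8372, 0.1674, 2.4500)
step 3: ξ=(vx,vy,ωz)=(0.3750, 0.3000, 0.5000), dt=0.5 → body Δ=(0.1669, 0.1718, 0.2500) → world pose (-1.0753, 0.1416, 2.7000)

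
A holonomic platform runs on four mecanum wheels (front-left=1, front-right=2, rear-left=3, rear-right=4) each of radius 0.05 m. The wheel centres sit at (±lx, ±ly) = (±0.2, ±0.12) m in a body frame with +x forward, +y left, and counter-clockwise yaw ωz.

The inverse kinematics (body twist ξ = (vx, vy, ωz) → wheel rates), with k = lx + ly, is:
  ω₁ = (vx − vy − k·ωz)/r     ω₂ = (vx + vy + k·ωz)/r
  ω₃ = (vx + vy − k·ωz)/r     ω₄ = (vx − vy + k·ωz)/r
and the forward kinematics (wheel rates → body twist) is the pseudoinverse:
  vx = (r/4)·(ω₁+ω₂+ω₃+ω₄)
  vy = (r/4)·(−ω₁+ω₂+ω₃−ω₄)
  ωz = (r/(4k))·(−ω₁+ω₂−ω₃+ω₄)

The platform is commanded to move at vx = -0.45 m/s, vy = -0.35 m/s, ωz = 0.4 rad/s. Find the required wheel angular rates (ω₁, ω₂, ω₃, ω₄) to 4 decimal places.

(-4.5600, -13.4400, -18.5600, 0.5600)

k = lx + ly = 0.2 + 0.12 = 0.3200;  k·ωz = 0.3200·0.4 = 0.1280
ω₁ (FL) = (vx − vy − k·ωz)/r = -0.2280/0.05 = -4.5600
ω₂ (FR) = (vx + vy + k·ωz)/r = -0.6720/0.05 = -13.4400
ω₃ (RL) = (vx + vy − k·ωz)/r = -0.9280/0.05 = -18.5600
ω₄ (RR) = (vx − vy + k·ωz)/r = 0.0280/0.05 = 0.5600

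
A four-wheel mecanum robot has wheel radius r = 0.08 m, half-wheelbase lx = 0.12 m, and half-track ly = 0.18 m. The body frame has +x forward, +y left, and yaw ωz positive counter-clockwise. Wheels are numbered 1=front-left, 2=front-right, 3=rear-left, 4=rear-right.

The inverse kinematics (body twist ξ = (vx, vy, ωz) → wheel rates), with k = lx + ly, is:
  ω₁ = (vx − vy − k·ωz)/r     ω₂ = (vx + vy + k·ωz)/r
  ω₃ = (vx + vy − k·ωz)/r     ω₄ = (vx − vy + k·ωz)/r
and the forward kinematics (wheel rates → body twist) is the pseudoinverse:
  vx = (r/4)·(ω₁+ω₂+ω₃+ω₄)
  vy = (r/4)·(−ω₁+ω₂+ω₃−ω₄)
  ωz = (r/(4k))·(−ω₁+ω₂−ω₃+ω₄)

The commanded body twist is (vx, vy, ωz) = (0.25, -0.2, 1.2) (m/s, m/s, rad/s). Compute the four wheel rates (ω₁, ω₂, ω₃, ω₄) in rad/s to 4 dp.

k = lx + ly = 0.12 + 0.18 = 0.3000;  k·ωz = 0.3000·1.2 = 0.3600
ω₁ (FL) = (vx − vy − k·ωz)/r = 0.0900/0.08 = 1.1250
ω₂ (FR) = (vx + vy + k·ωz)/r = 0.4100/0.08 = 5.1250
ω₃ (RL) = (vx + vy − k·ωz)/r = -0.3100/0.08 = -3.8750
ω₄ (RR) = (vx − vy + k·ωz)/r = 0.8100/0.08 = 10.1250

(1.1250, 5.1250, -3.8750, 10.1250)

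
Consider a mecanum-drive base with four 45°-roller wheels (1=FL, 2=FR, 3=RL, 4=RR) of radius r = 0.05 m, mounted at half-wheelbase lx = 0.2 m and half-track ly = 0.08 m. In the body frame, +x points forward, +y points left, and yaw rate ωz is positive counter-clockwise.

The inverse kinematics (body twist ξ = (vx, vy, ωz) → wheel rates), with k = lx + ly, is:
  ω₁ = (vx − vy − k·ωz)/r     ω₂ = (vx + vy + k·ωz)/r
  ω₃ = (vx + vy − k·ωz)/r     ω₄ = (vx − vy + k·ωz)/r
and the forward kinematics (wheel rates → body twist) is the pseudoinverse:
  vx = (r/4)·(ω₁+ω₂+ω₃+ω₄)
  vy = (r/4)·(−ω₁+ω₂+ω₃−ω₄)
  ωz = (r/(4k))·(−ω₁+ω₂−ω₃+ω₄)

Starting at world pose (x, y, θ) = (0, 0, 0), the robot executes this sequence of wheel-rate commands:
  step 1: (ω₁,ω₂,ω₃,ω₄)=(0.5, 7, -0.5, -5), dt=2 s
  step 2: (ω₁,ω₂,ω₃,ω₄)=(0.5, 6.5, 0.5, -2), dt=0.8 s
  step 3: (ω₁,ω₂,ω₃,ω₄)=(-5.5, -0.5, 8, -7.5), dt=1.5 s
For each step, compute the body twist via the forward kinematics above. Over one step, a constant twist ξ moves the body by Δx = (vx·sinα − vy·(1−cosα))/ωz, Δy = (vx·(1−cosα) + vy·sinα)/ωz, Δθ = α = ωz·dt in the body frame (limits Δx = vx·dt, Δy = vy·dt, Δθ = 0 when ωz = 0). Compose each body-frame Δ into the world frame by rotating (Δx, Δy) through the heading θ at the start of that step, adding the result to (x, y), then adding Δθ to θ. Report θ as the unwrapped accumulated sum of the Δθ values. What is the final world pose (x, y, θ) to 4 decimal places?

step 1: ξ=(vx,vy,ωz)=(0.0250, 0.1375, 0.0893), dt=2.0 → body Δ=(0.0252, 0.2780, 0.1786) → world pose (0.0252, 0.2780, 0.1786)
step 2: ξ=(vx,vy,ωz)=(0.0688, 0.1063, 0.1563), dt=0.8 → body Δ=(0.0496, 0.0882, 0.1250) → world pose (0.0583, 0.3736, 0.3036)
step 3: ξ=(vx,vy,ωz)=(-0.0688, 0.2563, -0.4688), dt=1.5 → body Δ=(0.0348, 0.3883, -0.7031) → world pose (-0.0245, 0.7545, -0.3996)

(-0.0245, 0.7545, -0.3996)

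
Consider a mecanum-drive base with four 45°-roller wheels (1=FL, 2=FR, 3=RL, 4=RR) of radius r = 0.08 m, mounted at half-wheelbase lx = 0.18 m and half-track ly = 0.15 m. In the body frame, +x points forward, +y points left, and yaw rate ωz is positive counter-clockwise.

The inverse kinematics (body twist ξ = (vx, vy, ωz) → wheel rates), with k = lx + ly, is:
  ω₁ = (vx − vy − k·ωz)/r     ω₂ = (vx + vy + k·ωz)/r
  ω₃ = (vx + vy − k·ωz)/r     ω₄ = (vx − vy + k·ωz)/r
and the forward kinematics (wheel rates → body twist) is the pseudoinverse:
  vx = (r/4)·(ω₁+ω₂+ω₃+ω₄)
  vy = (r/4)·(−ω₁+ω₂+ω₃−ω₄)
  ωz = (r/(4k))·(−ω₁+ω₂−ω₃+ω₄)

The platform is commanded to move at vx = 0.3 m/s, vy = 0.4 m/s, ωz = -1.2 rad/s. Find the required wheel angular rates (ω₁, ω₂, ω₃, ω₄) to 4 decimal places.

k = lx + ly = 0.18 + 0.15 = 0.3300;  k·ωz = 0.3300·-1.2 = -0.3960
ω₁ (FL) = (vx − vy − k·ωz)/r = 0.2960/0.08 = 3.7000
ω₂ (FR) = (vx + vy + k·ωz)/r = 0.3040/0.08 = 3.8000
ω₃ (RL) = (vx + vy − k·ωz)/r = 1.0960/0.08 = 13.7000
ω₄ (RR) = (vx − vy + k·ωz)/r = -0.4960/0.08 = -6.2000

(3.7000, 3.8000, 13.7000, -6.2000)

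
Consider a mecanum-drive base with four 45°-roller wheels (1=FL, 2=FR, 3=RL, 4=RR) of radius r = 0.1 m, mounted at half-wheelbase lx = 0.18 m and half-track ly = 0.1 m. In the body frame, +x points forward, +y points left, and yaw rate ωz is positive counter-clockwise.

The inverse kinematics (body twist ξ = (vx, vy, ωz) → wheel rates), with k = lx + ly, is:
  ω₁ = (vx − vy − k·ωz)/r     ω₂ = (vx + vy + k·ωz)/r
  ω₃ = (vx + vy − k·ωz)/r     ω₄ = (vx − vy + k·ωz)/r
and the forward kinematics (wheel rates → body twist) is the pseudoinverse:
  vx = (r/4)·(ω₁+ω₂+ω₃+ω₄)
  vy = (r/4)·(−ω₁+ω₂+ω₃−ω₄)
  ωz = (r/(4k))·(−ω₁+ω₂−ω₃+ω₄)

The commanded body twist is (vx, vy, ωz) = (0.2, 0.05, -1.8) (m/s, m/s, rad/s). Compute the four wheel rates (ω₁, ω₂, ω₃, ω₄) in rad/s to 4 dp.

(6.5400, -2.5400, 7.5400, -3.5400)

k = lx + ly = 0.18 + 0.1 = 0.2800;  k·ωz = 0.2800·-1.8 = -0.5040
ω₁ (FL) = (vx − vy − k·ωz)/r = 0.6540/0.1 = 6.5400
ω₂ (FR) = (vx + vy + k·ωz)/r = -0.2540/0.1 = -2.5400
ω₃ (RL) = (vx + vy − k·ωz)/r = 0.7540/0.1 = 7.5400
ω₄ (RR) = (vx − vy + k·ωz)/r = -0.3540/0.1 = -3.5400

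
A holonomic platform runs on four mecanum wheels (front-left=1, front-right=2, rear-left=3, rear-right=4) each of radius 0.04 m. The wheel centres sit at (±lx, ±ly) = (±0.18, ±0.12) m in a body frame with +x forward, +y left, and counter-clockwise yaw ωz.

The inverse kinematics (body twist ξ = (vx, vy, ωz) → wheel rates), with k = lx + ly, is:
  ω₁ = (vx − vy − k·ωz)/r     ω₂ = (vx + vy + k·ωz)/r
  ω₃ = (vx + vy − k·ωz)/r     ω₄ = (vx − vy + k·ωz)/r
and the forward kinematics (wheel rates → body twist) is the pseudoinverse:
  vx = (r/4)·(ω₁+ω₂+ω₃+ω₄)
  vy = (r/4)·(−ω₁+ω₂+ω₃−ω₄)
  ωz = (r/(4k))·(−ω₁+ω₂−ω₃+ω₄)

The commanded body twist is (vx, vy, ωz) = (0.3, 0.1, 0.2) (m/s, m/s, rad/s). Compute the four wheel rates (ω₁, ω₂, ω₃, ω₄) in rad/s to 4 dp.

(3.5000, 11.5000, 8.5000, 6.5000)

k = lx + ly = 0.18 + 0.12 = 0.3000;  k·ωz = 0.3000·0.2 = 0.0600
ω₁ (FL) = (vx − vy − k·ωz)/r = 0.1400/0.04 = 3.5000
ω₂ (FR) = (vx + vy + k·ωz)/r = 0.4600/0.04 = 11.5000
ω₃ (RL) = (vx + vy − k·ωz)/r = 0.3400/0.04 = 8.5000
ω₄ (RR) = (vx − vy + k·ωz)/r = 0.2600/0.04 = 6.5000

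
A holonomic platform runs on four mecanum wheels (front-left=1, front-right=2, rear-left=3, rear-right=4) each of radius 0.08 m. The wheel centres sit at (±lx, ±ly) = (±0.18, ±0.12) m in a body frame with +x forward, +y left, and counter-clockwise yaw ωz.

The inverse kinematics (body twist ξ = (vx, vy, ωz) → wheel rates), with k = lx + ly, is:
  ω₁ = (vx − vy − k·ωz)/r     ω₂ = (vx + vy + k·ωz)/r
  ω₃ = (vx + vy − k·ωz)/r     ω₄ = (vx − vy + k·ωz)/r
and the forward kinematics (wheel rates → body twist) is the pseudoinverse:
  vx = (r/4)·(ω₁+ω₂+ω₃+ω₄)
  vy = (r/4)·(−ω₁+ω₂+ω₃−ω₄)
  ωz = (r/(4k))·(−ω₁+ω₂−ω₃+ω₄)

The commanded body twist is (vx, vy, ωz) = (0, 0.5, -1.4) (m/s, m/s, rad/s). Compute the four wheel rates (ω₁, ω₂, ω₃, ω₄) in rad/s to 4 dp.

(-1.0000, 1.0000, 11.5000, -11.5000)

k = lx + ly = 0.18 + 0.12 = 0.3000;  k·ωz = 0.3000·-1.4 = -0.4200
ω₁ (FL) = (vx − vy − k·ωz)/r = -0.0800/0.08 = -1.0000
ω₂ (FR) = (vx + vy + k·ωz)/r = 0.0800/0.08 = 1.0000
ω₃ (RL) = (vx + vy − k·ωz)/r = 0.9200/0.08 = 11.5000
ω₄ (RR) = (vx − vy + k·ωz)/r = -0.9200/0.08 = -11.5000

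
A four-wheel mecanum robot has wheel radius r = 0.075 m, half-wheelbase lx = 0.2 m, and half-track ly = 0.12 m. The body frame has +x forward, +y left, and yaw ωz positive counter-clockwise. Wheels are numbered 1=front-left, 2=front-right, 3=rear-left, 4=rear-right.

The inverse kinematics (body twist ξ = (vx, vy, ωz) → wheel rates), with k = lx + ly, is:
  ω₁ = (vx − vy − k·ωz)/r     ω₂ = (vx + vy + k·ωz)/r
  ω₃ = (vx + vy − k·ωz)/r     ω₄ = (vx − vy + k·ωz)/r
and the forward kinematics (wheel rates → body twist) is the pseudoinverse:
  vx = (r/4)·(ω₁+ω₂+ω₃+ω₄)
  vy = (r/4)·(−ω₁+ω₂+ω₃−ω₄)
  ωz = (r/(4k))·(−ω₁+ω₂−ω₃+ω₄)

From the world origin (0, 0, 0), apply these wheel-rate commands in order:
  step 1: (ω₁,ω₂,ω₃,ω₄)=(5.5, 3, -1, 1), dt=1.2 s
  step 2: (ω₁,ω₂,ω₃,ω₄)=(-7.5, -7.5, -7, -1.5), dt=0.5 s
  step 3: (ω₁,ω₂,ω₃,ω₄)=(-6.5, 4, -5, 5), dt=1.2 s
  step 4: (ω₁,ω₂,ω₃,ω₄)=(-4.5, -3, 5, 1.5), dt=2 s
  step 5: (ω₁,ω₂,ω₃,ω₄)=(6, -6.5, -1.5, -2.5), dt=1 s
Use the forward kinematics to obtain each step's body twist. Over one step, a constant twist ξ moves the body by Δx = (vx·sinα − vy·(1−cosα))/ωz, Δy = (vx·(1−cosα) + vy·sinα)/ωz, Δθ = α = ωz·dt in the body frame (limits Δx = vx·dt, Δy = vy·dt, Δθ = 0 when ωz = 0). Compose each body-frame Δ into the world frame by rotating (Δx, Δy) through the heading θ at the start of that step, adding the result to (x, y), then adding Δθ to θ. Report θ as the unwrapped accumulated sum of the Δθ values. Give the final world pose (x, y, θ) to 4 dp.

(-0.1395, -0.4030, 0.5420)

step 1: ξ=(vx,vy,ωz)=(0.1594, -0.0844, -0.0293), dt=1.2 → body Δ=(0.1894, -0.1046, -0.0352) → world pose (0.1894, -0.1046, -0.0352)
step 2: ξ=(vx,vy,ωz)=(-0.4406, -0.1031, 0.3223), dt=0.5 → body Δ=(-0.2152, -0.0691, 0.1611) → world pose (-0.0281, -0.1660, 0.1260)
step 3: ξ=(vx,vy,ωz)=(-0.0469, 0.0094, 1.2012), dt=1.2 → body Δ=(-0.0455, -0.0262, 1.4414) → world pose (-0.0699, -0.1978, 1.5674)
step 4: ξ=(vx,vy,ωz)=(-0.0187, 0.0938, -0.1172), dt=2.0 → body Δ=(-0.0153, 0.1902, -0.2344) → world pose (-0.2601, -0.2124, 1.3330)
step 5: ξ=(vx,vy,ωz)=(-0.0844, -0.2156, -0.7910), dt=1.0 → body Δ=(-0.1568, -0.1622, -0.7910) → world pose (-0.1395, -0.4030, 0.5420)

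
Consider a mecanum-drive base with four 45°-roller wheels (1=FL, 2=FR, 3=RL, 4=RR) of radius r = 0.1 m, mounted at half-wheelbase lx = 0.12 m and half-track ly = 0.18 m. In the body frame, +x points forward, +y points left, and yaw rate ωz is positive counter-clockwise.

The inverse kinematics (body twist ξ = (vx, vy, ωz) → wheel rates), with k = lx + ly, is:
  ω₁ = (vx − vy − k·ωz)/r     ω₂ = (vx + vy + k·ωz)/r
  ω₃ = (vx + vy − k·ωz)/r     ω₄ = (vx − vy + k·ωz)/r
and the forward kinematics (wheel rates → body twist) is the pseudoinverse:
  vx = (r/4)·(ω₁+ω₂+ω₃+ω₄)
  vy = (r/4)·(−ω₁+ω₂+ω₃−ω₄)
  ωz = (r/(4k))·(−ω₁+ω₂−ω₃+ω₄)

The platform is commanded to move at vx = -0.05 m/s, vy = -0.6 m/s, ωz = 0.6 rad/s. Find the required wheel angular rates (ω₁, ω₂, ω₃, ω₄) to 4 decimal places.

(3.7000, -4.7000, -8.3000, 7.3000)

k = lx + ly = 0.12 + 0.18 = 0.3000;  k·ωz = 0.3000·0.6 = 0.1800
ω₁ (FL) = (vx − vy − k·ωz)/r = 0.3700/0.1 = 3.7000
ω₂ (FR) = (vx + vy + k·ωz)/r = -0.4700/0.1 = -4.7000
ω₃ (RL) = (vx + vy − k·ωz)/r = -0.8300/0.1 = -8.3000
ω₄ (RR) = (vx − vy + k·ωz)/r = 0.7300/0.1 = 7.3000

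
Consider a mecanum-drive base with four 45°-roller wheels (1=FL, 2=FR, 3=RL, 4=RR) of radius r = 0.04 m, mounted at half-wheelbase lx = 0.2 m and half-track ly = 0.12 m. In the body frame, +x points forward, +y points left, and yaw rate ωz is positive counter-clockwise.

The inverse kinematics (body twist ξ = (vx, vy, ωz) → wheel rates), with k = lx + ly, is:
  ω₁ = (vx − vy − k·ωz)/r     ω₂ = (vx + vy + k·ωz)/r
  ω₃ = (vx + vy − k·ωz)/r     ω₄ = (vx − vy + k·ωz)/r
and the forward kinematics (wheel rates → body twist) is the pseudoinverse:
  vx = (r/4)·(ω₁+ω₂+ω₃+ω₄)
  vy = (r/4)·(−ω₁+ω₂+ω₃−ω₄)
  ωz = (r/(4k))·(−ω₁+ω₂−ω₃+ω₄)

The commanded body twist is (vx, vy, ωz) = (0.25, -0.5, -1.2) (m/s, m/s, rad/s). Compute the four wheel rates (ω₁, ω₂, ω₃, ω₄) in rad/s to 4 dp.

(28.3500, -15.8500, 3.3500, 9.1500)

k = lx + ly = 0.2 + 0.12 = 0.3200;  k·ωz = 0.3200·-1.2 = -0.3840
ω₁ (FL) = (vx − vy − k·ωz)/r = 1.1340/0.04 = 28.3500
ω₂ (FR) = (vx + vy + k·ωz)/r = -0.6340/0.04 = -15.8500
ω₃ (RL) = (vx + vy − k·ωz)/r = 0.1340/0.04 = 3.3500
ω₄ (RR) = (vx − vy + k·ωz)/r = 0.3660/0.04 = 9.1500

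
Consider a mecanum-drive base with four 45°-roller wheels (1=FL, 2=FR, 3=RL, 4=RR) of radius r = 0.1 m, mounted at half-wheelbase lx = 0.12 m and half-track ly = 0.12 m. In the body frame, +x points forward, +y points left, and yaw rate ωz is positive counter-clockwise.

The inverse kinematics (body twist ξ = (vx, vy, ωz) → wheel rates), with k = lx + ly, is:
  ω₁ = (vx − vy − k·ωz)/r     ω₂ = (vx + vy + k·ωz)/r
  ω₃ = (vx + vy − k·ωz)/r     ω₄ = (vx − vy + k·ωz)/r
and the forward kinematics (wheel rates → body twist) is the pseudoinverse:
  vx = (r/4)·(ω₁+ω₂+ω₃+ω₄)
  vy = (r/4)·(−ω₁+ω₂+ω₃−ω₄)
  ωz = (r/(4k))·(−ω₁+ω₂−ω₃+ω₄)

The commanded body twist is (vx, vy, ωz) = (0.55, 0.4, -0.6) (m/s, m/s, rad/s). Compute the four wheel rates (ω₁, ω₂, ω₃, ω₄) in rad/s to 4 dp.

k = lx + ly = 0.12 + 0.12 = 0.2400;  k·ωz = 0.2400·-0.6 = -0.1440
ω₁ (FL) = (vx − vy − k·ωz)/r = 0.2940/0.1 = 2.9400
ω₂ (FR) = (vx + vy + k·ωz)/r = 0.8060/0.1 = 8.0600
ω₃ (RL) = (vx + vy − k·ωz)/r = 1.0940/0.1 = 10.9400
ω₄ (RR) = (vx − vy + k·ωz)/r = 0.0060/0.1 = 0.0600

(2.9400, 8.0600, 10.9400, 0.0600)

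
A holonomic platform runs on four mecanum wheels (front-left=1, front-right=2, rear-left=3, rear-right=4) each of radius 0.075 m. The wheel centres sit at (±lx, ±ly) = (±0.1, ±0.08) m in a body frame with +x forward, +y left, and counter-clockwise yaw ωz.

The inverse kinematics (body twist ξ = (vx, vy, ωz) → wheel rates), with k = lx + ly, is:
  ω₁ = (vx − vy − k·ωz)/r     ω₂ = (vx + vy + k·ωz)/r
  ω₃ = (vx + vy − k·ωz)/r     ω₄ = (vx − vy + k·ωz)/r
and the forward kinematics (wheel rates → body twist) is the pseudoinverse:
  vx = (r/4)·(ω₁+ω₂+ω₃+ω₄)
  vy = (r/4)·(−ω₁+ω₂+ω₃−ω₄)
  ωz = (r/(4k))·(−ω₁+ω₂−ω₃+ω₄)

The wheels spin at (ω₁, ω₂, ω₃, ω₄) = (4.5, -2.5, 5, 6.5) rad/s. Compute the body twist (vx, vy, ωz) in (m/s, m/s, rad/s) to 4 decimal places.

(0.2531, -0.1594, -0.5729)

k = lx + ly = 0.1 + 0.08 = 0.1800
ω₁+ω₂+ω₃+ω₄ = 13.5000  →  vx = (0.075/4)·13.5000 = 0.2531
−ω₁+ω₂+ω₃−ω₄ = -8.5000  →  vy = (0.075/4)·-8.5000 = -0.1594
−ω₁+ω₂−ω₃+ω₄ = -5.5000  →  ωz = (0.075/0.7200)·-5.5000 = -0.5729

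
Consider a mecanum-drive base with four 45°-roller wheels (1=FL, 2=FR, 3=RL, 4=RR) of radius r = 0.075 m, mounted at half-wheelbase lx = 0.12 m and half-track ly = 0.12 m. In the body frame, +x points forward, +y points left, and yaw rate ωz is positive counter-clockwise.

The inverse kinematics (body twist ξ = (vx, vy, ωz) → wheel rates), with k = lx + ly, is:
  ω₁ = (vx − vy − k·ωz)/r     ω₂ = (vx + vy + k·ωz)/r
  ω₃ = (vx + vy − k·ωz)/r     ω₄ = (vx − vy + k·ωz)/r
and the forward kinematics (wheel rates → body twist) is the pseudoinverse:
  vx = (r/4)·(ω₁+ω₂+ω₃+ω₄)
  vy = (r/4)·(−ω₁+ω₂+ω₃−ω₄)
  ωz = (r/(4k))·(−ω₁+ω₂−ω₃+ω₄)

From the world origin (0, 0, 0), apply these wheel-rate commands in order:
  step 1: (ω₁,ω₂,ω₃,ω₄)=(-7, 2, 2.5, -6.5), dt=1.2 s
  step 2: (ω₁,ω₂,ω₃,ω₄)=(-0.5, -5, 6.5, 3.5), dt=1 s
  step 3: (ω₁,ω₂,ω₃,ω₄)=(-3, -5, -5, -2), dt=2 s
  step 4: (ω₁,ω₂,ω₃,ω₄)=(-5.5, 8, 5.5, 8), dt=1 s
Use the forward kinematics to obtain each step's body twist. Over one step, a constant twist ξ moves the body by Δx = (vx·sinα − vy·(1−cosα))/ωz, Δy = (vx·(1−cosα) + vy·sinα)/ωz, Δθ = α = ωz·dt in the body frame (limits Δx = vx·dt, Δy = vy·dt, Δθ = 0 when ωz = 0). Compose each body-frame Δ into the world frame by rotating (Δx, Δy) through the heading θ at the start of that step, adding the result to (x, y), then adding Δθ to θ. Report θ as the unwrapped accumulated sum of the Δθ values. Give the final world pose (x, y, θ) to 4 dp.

(-0.4749, 0.7079, 0.8203)

step 1: ξ=(vx,vy,ωz)=(-0.1688, 0.3375, 0.0000), dt=1.2 → body Δ=(-0.2025, 0.4050, 0.0000) → world pose (-0.2025, 0.4050, 0.0000)
step 2: ξ=(vx,vy,ωz)=(0.0844, -0.0281, -0.5859), dt=1.0 → body Δ=(0.0716, -0.0506, -0.5859) → world pose (-0.1309, 0.3544, -0.5859)
step 3: ξ=(vx,vy,ωz)=(-0.2812, -0.0938, 0.0781), dt=2.0 → body Δ=(-0.5456, -0.2306, 0.1562) → world pose (-0.7130, 0.4640, -0.4297)
step 4: ξ=(vx,vy,ωz)=(0.3000, 0.2062, 1.2500), dt=1.0 → body Δ=(0.1148, 0.3209, 1.2500) → world pose (-0.4749, 0.7079, 0.8203)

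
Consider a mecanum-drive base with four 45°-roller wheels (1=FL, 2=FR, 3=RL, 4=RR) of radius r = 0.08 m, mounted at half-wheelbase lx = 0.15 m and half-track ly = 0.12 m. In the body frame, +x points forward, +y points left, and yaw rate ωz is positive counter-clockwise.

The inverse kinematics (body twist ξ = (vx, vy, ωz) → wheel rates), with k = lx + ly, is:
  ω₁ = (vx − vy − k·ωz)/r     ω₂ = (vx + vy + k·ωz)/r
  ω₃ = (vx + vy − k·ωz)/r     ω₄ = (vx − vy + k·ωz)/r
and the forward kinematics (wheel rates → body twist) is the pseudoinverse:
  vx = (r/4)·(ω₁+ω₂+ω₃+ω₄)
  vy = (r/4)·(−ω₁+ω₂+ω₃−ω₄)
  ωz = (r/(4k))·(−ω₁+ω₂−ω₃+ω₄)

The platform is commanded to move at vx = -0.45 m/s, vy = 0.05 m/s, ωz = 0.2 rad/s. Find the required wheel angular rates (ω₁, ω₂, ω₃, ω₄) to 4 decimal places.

k = lx + ly = 0.15 + 0.12 = 0.2700;  k·ωz = 0.2700·0.2 = 0.0540
ω₁ (FL) = (vx − vy − k·ωz)/r = -0.5540/0.08 = -6.9250
ω₂ (FR) = (vx + vy + k·ωz)/r = -0.3460/0.08 = -4.3250
ω₃ (RL) = (vx + vy − k·ωz)/r = -0.4540/0.08 = -5.6750
ω₄ (RR) = (vx − vy + k·ωz)/r = -0.4460/0.08 = -5.5750

(-6.9250, -4.3250, -5.6750, -5.5750)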